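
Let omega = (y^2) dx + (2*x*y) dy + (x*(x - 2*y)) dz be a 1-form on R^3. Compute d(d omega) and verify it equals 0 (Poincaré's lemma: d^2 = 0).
d(d omega) = 0

Step 1: d omega = sum_{i<j} (∂f_j/∂x_i - ∂f_i/∂x_j) dx_i ∧ dx_j:
  coeff of dx ∧ dy: 0
  coeff of dx ∧ dz: 2*x - 2*y
  coeff of dy ∧ dz: -2*x
Step 2: Apply d again to each 2-form coefficient. The only possible 3-form in R^3 is dx ∧ dy ∧ dz, with coefficient
  ∂(coeff of dy∧dz)/∂x - ∂(coeff of dx∧dz)/∂y + ∂(coeff of dx∧dy)/∂z
  = ∂/∂x (-2*x) - ∂/∂y (2*x - 2*y) + ∂/∂z (0).
Each of these terms simplifies to sums of mixed partials that cancel in pairs. The result is 0 (by equality of mixed partials for smooth functions — Schwarz / Clairaut).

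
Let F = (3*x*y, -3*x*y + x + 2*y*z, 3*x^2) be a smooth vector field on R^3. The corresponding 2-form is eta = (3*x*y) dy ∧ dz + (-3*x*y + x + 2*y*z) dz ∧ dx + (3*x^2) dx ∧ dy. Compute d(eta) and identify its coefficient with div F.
d(eta) = (-3*x + 3*y + 2*z) dx ∧ dy ∧ dz; div F = -3*x + 3*y + 2*z

For a 2-form in R^3 of the form above, applying d gives a 3-form with coefficient ∂P/∂x + ∂Q/∂y + ∂R/∂z:
  ∂P/∂x = 3*y
  ∂Q/∂y = -3*x + 2*z
  ∂R/∂z = 0
Sum = -3*x + 3*y + 2*z, which is exactly div F.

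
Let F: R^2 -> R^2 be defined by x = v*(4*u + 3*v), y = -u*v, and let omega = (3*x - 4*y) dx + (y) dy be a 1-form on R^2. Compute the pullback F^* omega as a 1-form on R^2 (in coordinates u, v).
F^* omega = (v^2*(65*u + 36*v)) du + (v*(65*u^2 + 132*u*v + 54*v^2)) dv

Using F^*(f dg) = (f ∘ F) d(g ∘ F), substitute each coordinate x_i by F_i(u, v) in f_i, and replace dx_i by d F_i = (∂F_i/∂u) du + (∂F_i/∂v) dv.
  For the x component: f_1(F) = v*(16*u + 9*v); d F_1 = (4*v) du + (4*u + 6*v) dv
  For the y component: f_2(F) = -u*v; d F_2 = (-v) du + (-u) dv
Combining and collecting du, dv coefficients:
  coeff of du: v^2*(65*u + 36*v)
  coeff of dv: v*(65*u^2 + 132*u*v + 54*v^2)
F^* omega = (v^2*(65*u + 36*v)) du + (v*(65*u^2 + 132*u*v + 54*v^2)) dv.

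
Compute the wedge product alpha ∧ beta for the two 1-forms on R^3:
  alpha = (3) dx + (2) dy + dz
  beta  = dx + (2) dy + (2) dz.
alpha ∧ beta = (4) dx ∧ dy + (5) dx ∧ dz + (2) dy ∧ dz

Distribute the wedge, using dx_i ∧ dx_j = -dx_j ∧ dx_i and dx_i ∧ dx_i = 0. For each pair (i, j) with i < j, the coefficient of dx_i ∧ dx_j in alpha ∧ beta is (alpha_i * beta_j - alpha_j * beta_i). Collecting: alpha ∧ beta = (4) dx ∧ dy + (5) dx ∧ dz + (2) dy ∧ dz.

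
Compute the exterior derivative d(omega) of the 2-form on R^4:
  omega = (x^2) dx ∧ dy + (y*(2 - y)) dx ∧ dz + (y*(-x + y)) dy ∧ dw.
d(omega) = (2*y - 2) dx ∧ dy ∧ dz + (-y) dx ∧ dy ∧ dw

For a 2-form omega = sum_{i<j} g_{ij} dx_i ∧ dx_j, the exterior derivative is
  d(omega) = sum_{i<j} d(g_{ij}) ∧ dx_i ∧ dx_j = sum_{i<j, k} (∂g_{ij}/∂x_k) dx_k ∧ dx_i ∧ dx_j.
Expand each term, using dx_k ∧ dx_i ∧ dx_j = sgn(permutation) dx_{(a)} ∧ dx_{(b)} ∧ dx_{(c)} with (a < b < c) sorted:
  d(y*(2 - y)) includes (∂/∂y)(y*(2 - y)) dy = (2 - 2*y) dy, which multiplied by dx ∧ dz gives (2*y - 2) dx ∧ dy ∧ dz
  d(y*(-x + y)) includes (∂/∂x)(y*(-x + y)) dx = (-y) dx, which multiplied by dy ∧ dw gives (-y) dx ∧ dy ∧ dw
Collecting like 3-forms: d(omega) = (2*y - 2) dx ∧ dy ∧ dz + (-y) dx ∧ dy ∧ dw.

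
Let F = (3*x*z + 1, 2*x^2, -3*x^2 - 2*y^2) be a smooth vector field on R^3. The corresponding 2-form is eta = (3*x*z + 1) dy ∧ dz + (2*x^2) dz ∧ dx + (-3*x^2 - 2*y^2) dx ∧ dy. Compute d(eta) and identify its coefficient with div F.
d(eta) = (3*z) dx ∧ dy ∧ dz; div F = 3*z

For a 2-form in R^3 of the form above, applying d gives a 3-form with coefficient ∂P/∂x + ∂Q/∂y + ∂R/∂z:
  ∂P/∂x = 3*z
  ∂Q/∂y = 0
  ∂R/∂z = 0
Sum = 3*z, which is exactly div F.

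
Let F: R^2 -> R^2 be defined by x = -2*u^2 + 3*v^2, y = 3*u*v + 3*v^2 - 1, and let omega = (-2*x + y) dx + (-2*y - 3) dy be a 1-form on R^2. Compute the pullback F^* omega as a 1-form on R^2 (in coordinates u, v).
F^* omega = (-16*u^3 - 12*u^2*v - 6*u*v^2 + 4*u - 18*v^3 - 3*v) du + (6*u^2*v - 36*u*v^2 - 3*u - 54*v^3 - 12*v) dv

Using F^*(f dg) = (f ∘ F) d(g ∘ F), substitute each coordinate x_i by F_i(u, v) in f_i, and replace dx_i by d F_i = (∂F_i/∂u) du + (∂F_i/∂v) dv.
  For the x component: f_1(F) = 4*u^2 + 3*u*v - 3*v^2 - 1; d F_1 = (-4*u) du + (6*v) dv
  For the y component: f_2(F) = -6*u*v - 6*v^2 - 1; d F_2 = (3*v) du + (3*u + 6*v) dv
Combining and collecting du, dv coefficients:
  coeff of du: -16*u^3 - 12*u^2*v - 6*u*v^2 + 4*u - 18*v^3 - 3*v
  coeff of dv: 6*u^2*v - 36*u*v^2 - 3*u - 54*v^3 - 12*v
F^* omega = (-16*u^3 - 12*u^2*v - 6*u*v^2 + 4*u - 18*v^3 - 3*v) du + (6*u^2*v - 36*u*v^2 - 3*u - 54*v^3 - 12*v) dv.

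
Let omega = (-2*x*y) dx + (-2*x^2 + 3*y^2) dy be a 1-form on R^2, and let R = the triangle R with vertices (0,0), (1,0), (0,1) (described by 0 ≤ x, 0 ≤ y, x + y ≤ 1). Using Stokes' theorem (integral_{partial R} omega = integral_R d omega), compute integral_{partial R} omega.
integral_(partial R) omega = -1/3

Stokes: integral_partial_R omega = integral_R d omega with d omega = (∂Q/∂x - ∂P/∂y) dx ∧ dy.
  ∂Q/∂x = -4*x
  ∂P/∂y = -2*x
  integrand = ∂Q/∂x - ∂P/∂y = -2*x.
Integrating over R: integral_0^1 integral_0^{1-x} (-2*x) dy dx = -1/3.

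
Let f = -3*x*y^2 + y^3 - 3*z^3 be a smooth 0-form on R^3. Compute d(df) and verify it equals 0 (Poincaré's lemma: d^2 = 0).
d(df) = 0

Step 1: df = sum_i (∂f/∂x_i) dx_i = (-3*y^2) dx + (3*y*(-2*x + y)) dy + (-9*z^2) dz.
Step 2: Apply d again. Using the 1-form formula, the coefficient of dx ∧ dy in d(df) is ∂^2 f/∂x ∂y - ∂^2 f/∂y ∂x = (-6*y) - (-6*y) = 0 (equality of mixed partials for smooth f).
Similarly for dx ∧ dz and dy ∧ dz — all coefficients vanish. So d(df) = 0.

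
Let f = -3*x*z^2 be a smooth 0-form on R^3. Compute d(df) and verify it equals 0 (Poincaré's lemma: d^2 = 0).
d(df) = 0

Step 1: df = sum_i (∂f/∂x_i) dx_i = (-3*z^2) dx + (0) dy + (-6*x*z) dz.
Step 2: Apply d again. Using the 1-form formula, the coefficient of dx ∧ dy in d(df) is ∂^2 f/∂x ∂y - ∂^2 f/∂y ∂x = (0) - (0) = 0 (equality of mixed partials for smooth f).
Similarly for dx ∧ dz and dy ∧ dz — all coefficients vanish. So d(df) = 0.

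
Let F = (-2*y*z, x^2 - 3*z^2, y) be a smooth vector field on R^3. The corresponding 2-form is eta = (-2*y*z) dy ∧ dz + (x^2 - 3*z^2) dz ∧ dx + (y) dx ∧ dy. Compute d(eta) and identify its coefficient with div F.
d(eta) = (0) dx ∧ dy ∧ dz; div F = 0

For a 2-form in R^3 of the form above, applying d gives a 3-form with coefficient ∂P/∂x + ∂Q/∂y + ∂R/∂z:
  ∂P/∂x = 0
  ∂Q/∂y = 0
  ∂R/∂z = 0
Sum = 0, which is exactly div F.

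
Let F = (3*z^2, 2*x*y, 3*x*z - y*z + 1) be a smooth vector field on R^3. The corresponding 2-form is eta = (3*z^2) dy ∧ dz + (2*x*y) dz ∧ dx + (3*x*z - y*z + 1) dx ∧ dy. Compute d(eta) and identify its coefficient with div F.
d(eta) = (5*x - y) dx ∧ dy ∧ dz; div F = 5*x - y

For a 2-form in R^3 of the form above, applying d gives a 3-form with coefficient ∂P/∂x + ∂Q/∂y + ∂R/∂z:
  ∂P/∂x = 0
  ∂Q/∂y = 2*x
  ∂R/∂z = 3*x - y
Sum = 5*x - y, which is exactly div F.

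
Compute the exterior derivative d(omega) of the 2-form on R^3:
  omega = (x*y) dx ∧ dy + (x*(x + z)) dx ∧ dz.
d(omega) = 0

For a 2-form omega = sum_{i<j} g_{ij} dx_i ∧ dx_j, the exterior derivative is
  d(omega) = sum_{i<j} d(g_{ij}) ∧ dx_i ∧ dx_j = sum_{i<j, k} (∂g_{ij}/∂x_k) dx_k ∧ dx_i ∧ dx_j.
Expand each term, using dx_k ∧ dx_i ∧ dx_j = sgn(permutation) dx_{(a)} ∧ dx_{(b)} ∧ dx_{(c)} with (a < b < c) sorted:

Collecting like 3-forms: d(omega) = 0.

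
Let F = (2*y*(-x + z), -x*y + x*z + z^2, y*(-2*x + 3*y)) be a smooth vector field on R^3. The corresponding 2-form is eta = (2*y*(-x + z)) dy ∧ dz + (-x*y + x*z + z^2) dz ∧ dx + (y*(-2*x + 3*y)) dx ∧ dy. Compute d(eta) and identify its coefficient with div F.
d(eta) = (-x - 2*y) dx ∧ dy ∧ dz; div F = -x - 2*y

For a 2-form in R^3 of the form above, applying d gives a 3-form with coefficient ∂P/∂x + ∂Q/∂y + ∂R/∂z:
  ∂P/∂x = -2*y
  ∂Q/∂y = -x
  ∂R/∂z = 0
Sum = -x - 2*y, which is exactly div F.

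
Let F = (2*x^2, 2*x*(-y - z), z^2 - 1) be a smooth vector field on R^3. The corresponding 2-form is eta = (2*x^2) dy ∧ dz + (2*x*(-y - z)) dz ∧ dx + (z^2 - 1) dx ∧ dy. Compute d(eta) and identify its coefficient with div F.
d(eta) = (2*x + 2*z) dx ∧ dy ∧ dz; div F = 2*x + 2*z

For a 2-form in R^3 of the form above, applying d gives a 3-form with coefficient ∂P/∂x + ∂Q/∂y + ∂R/∂z:
  ∂P/∂x = 4*x
  ∂Q/∂y = -2*x
  ∂R/∂z = 2*z
Sum = 2*x + 2*z, which is exactly div F.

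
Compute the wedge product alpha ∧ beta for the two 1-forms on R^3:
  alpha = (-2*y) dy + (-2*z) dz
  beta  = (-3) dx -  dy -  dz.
alpha ∧ beta = (-6*y) dx ∧ dy + (2*y - 2*z) dy ∧ dz + (-6*z) dx ∧ dz

Distribute the wedge, using dx_i ∧ dx_j = -dx_j ∧ dx_i and dx_i ∧ dx_i = 0. For each pair (i, j) with i < j, the coefficient of dx_i ∧ dx_j in alpha ∧ beta is (alpha_i * beta_j - alpha_j * beta_i). Collecting: alpha ∧ beta = (-6*y) dx ∧ dy + (2*y - 2*z) dy ∧ dz + (-6*z) dx ∧ dz.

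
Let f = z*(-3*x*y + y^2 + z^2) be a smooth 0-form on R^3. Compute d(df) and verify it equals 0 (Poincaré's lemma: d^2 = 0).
d(df) = 0

Step 1: df = sum_i (∂f/∂x_i) dx_i = (-3*y*z) dx + (z*(-3*x + 2*y)) dy + (-3*x*y + y^2 + 3*z^2) dz.
Step 2: Apply d again. Using the 1-form formula, the coefficient of dx ∧ dy in d(df) is ∂^2 f/∂x ∂y - ∂^2 f/∂y ∂x = (-3*z) - (-3*z) = 0 (equality of mixed partials for smooth f).
Similarly for dx ∧ dz and dy ∧ dz — all coefficients vanish. So d(df) = 0.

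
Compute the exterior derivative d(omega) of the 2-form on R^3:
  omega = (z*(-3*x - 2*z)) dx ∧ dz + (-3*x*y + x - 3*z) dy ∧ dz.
d(omega) = (1 - 3*y) dx ∧ dy ∧ dz

For a 2-form omega = sum_{i<j} g_{ij} dx_i ∧ dx_j, the exterior derivative is
  d(omega) = sum_{i<j} d(g_{ij}) ∧ dx_i ∧ dx_j = sum_{i<j, k} (∂g_{ij}/∂x_k) dx_k ∧ dx_i ∧ dx_j.
Expand each term, using dx_k ∧ dx_i ∧ dx_j = sgn(permutation) dx_{(a)} ∧ dx_{(b)} ∧ dx_{(c)} with (a < b < c) sorted:
  d(-3*x*y + x - 3*z) includes (∂/∂x)(-3*x*y + x - 3*z) dx = (1 - 3*y) dx, which multiplied by dy ∧ dz gives (1 - 3*y) dx ∧ dy ∧ dz
Collecting like 3-forms: d(omega) = (1 - 3*y) dx ∧ dy ∧ dz.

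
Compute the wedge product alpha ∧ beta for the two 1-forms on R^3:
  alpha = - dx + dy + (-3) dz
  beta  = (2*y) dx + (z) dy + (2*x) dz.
alpha ∧ beta = (-2*y - z) dx ∧ dy + (-2*x + 6*y) dx ∧ dz + (2*x + 3*z) dy ∧ dz

Distribute the wedge, using dx_i ∧ dx_j = -dx_j ∧ dx_i and dx_i ∧ dx_i = 0. For each pair (i, j) with i < j, the coefficient of dx_i ∧ dx_j in alpha ∧ beta is (alpha_i * beta_j - alpha_j * beta_i). Collecting: alpha ∧ beta = (-2*y - z) dx ∧ dy + (-2*x + 6*y) dx ∧ dz + (2*x + 3*z) dy ∧ dz.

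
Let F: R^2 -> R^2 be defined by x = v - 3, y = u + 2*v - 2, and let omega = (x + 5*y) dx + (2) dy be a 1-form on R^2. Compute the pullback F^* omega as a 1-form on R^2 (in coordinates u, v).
F^* omega = (2) du + (5*u + 11*v - 9) dv

Using F^*(f dg) = (f ∘ F) d(g ∘ F), substitute each coordinate x_i by F_i(u, v) in f_i, and replace dx_i by d F_i = (∂F_i/∂u) du + (∂F_i/∂v) dv.
  For the x component: f_1(F) = 5*u + 11*v - 13; d F_1 = (0) du + (1) dv
  For the y component: f_2(F) = 2; d F_2 = (1) du + (2) dv
Combining and collecting du, dv coefficients:
  coeff of du: 2
  coeff of dv: 5*u + 11*v - 9
F^* omega = (2) du + (5*u + 11*v - 9) dv.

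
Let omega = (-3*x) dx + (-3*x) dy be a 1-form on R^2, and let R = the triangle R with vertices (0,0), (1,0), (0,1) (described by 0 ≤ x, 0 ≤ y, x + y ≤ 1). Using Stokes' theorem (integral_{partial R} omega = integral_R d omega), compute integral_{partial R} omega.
integral_(partial R) omega = -3/2

Stokes: integral_partial_R omega = integral_R d omega with d omega = (∂Q/∂x - ∂P/∂y) dx ∧ dy.
  ∂Q/∂x = -3
  ∂P/∂y = 0
  integrand = ∂Q/∂x - ∂P/∂y = -3.
Integrating over R: integral_0^1 integral_0^{1-x} (-3) dy dx = -3/2.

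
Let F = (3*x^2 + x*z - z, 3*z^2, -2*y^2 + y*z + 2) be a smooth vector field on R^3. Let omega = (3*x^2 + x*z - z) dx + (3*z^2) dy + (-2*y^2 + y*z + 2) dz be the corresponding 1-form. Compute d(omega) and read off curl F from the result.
d(omega) = (-4*y - 5*z) dy ∧ dz + (x - 1) dz ∧ dx + (0) dx ∧ dy; curl F = (-4*y - 5*z, x - 1, 0)

d omega = sum_{i<j} (∂f_j/∂x_i - ∂f_i/∂x_j) dx_i ∧ dx_j. Under the identification (dy ∧ dz, dz ∧ dx, dx ∧ dy) ↔ (e_x, e_y, e_z), the coefficients are exactly the components of curl F. Compute:
  ∂R/∂y - ∂Q/∂z = (-4*y + z) - (6*z) = -4*y - 5*z
  ∂P/∂z - ∂R/∂x = (x - 1) - (0) = x - 1
  ∂Q/∂x - ∂P/∂y = (0) - (0) = 0.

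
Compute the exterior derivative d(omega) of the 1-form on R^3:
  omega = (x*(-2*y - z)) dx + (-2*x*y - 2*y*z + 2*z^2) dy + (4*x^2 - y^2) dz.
d(omega) = (2*x - 2*y) dx ∧ dy + (9*x) dx ∧ dz + (-4*z) dy ∧ dz

For a 1-form omega = sum_i f_i dx_i, the exterior derivative is
  d(omega) = sum_{i < j} (∂f_j/∂x_i - ∂f_i/∂x_j) dx_i ∧ dx_j.
  coefficient of dx ∧ dy: ∂f_2/∂x - ∂f_1/∂y = ∂(-2*x*y - 2*y*z + 2*z^2)/∂x - ∂(x*(-2*y - z))/∂y = 2*x - 2*y
  coefficient of dx ∧ dz: ∂f_3/∂x - ∂f_1/∂z = ∂(4*x^2 - y^2)/∂x - ∂(x*(-2*y - z))/∂z = 9*x
  coefficient of dy ∧ dz: ∂f_3/∂y - ∂f_2/∂z = ∂(4*x^2 - y^2)/∂y - ∂(-2*x*y - 2*y*z + 2*z^2)/∂z = -4*z
Assembling: d(omega) = (2*x - 2*y) dx ∧ dy + (9*x) dx ∧ dz + (-4*z) dy ∧ dz.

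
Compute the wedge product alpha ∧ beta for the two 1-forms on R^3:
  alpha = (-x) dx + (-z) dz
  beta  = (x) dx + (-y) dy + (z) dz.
alpha ∧ beta = (x*y) dx ∧ dy + (-y*z) dy ∧ dz

Distribute the wedge, using dx_i ∧ dx_j = -dx_j ∧ dx_i and dx_i ∧ dx_i = 0. For each pair (i, j) with i < j, the coefficient of dx_i ∧ dx_j in alpha ∧ beta is (alpha_i * beta_j - alpha_j * beta_i). Collecting: alpha ∧ beta = (x*y) dx ∧ dy + (-y*z) dy ∧ dz.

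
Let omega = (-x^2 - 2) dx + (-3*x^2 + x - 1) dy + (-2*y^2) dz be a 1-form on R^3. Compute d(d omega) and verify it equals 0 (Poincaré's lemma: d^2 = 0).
d(d omega) = 0

Step 1: d omega = sum_{i<j} (∂f_j/∂x_i - ∂f_i/∂x_j) dx_i ∧ dx_j:
  coeff of dx ∧ dy: 1 - 6*x
  coeff of dx ∧ dz: 0
  coeff of dy ∧ dz: -4*y
Step 2: Apply d again to each 2-form coefficient. The only possible 3-form in R^3 is dx ∧ dy ∧ dz, with coefficient
  ∂(coeff of dy∧dz)/∂x - ∂(coeff of dx∧dz)/∂y + ∂(coeff of dx∧dy)/∂z
  = ∂/∂x (-4*y) - ∂/∂y (0) + ∂/∂z (1 - 6*x).
Each of these terms simplifies to sums of mixed partials that cancel in pairs. The result is 0 (by equality of mixed partials for smooth functions — Schwarz / Clairaut).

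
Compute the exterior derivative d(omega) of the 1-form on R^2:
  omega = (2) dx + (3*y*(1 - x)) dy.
d(omega) = (-3*y) dx ∧ dy

For a 1-form omega = sum_i f_i dx_i, the exterior derivative is
  d(omega) = sum_{i < j} (∂f_j/∂x_i - ∂f_i/∂x_j) dx_i ∧ dx_j.
  coefficient of dx ∧ dy: ∂f_2/∂x - ∂f_1/∂y = ∂(3*y*(1 - x))/∂x - ∂(2)/∂y = -3*y
Assembling: d(omega) = (-3*y) dx ∧ dy.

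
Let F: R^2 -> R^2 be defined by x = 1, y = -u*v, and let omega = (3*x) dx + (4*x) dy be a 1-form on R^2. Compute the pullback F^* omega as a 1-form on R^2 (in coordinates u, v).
F^* omega = (-4*v) du + (-4*u) dv

Using F^*(f dg) = (f ∘ F) d(g ∘ F), substitute each coordinate x_i by F_i(u, v) in f_i, and replace dx_i by d F_i = (∂F_i/∂u) du + (∂F_i/∂v) dv.
  For the x component: f_1(F) = 3; d F_1 = (0) du + (0) dv
  For the y component: f_2(F) = 4; d F_2 = (-v) du + (-u) dv
Combining and collecting du, dv coefficients:
  coeff of du: -4*v
  coeff of dv: -4*u
F^* omega = (-4*v) du + (-4*u) dv.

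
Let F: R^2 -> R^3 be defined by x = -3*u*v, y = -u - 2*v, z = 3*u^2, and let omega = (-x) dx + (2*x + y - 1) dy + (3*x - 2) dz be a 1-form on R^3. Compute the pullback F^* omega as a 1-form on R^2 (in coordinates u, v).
F^* omega = (-54*u^2*v - 9*u*v^2 + 6*u*v - 11*u + 2*v + 1) du + (-9*u^2*v + 12*u*v + 2*u + 4*v + 2) dv

Using F^*(f dg) = (f ∘ F) d(g ∘ F), substitute each coordinate x_i by F_i(u, v) in f_i, and replace dx_i by d F_i = (∂F_i/∂u) du + (∂F_i/∂v) dv.
  For the x component: f_1(F) = 3*u*v; d F_1 = (-3*v) du + (-3*u) dv
  For the y component: f_2(F) = -6*u*v - u - 2*v - 1; d F_2 = (-1) du + (-2) dv
  For the z component: f_3(F) = -9*u*v - 2; d F_3 = (6*u) du + (0) dv
Combining and collecting du, dv coefficients:
  coeff of du: -54*u^2*v - 9*u*v^2 + 6*u*v - 11*u + 2*v + 1
  coeff of dv: -9*u^2*v + 12*u*v + 2*u + 4*v + 2
F^* omega = (-54*u^2*v - 9*u*v^2 + 6*u*v - 11*u + 2*v + 1) du + (-9*u^2*v + 12*u*v + 2*u + 4*v + 2) dv.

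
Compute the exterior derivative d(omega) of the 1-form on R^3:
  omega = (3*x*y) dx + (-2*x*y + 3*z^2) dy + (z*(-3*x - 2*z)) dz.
d(omega) = (-3*x - 2*y) dx ∧ dy + (-3*z) dx ∧ dz + (-6*z) dy ∧ dz

For a 1-form omega = sum_i f_i dx_i, the exterior derivative is
  d(omega) = sum_{i < j} (∂f_j/∂x_i - ∂f_i/∂x_j) dx_i ∧ dx_j.
  coefficient of dx ∧ dy: ∂f_2/∂x - ∂f_1/∂y = ∂(-2*x*y + 3*z^2)/∂x - ∂(3*x*y)/∂y = -3*x - 2*y
  coefficient of dx ∧ dz: ∂f_3/∂x - ∂f_1/∂z = ∂(z*(-3*x - 2*z))/∂x - ∂(3*x*y)/∂z = -3*z
  coefficient of dy ∧ dz: ∂f_3/∂y - ∂f_2/∂z = ∂(z*(-3*x - 2*z))/∂y - ∂(-2*x*y + 3*z^2)/∂z = -6*z
Assembling: d(omega) = (-3*x - 2*y) dx ∧ dy + (-3*z) dx ∧ dz + (-6*z) dy ∧ dz.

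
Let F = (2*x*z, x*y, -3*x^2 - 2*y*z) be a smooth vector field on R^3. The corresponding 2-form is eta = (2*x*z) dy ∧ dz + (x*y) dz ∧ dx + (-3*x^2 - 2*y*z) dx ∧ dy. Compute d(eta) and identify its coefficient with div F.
d(eta) = (x - 2*y + 2*z) dx ∧ dy ∧ dz; div F = x - 2*y + 2*z

For a 2-form in R^3 of the form above, applying d gives a 3-form with coefficient ∂P/∂x + ∂Q/∂y + ∂R/∂z:
  ∂P/∂x = 2*z
  ∂Q/∂y = x
  ∂R/∂z = -2*y
Sum = x - 2*y + 2*z, which is exactly div F.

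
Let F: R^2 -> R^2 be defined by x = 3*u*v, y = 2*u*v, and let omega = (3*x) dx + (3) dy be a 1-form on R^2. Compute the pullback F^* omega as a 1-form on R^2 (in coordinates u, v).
F^* omega = (3*v*(9*u*v + 2)) du + (3*u*(9*u*v + 2)) dv

Using F^*(f dg) = (f ∘ F) d(g ∘ F), substitute each coordinate x_i by F_i(u, v) in f_i, and replace dx_i by d F_i = (∂F_i/∂u) du + (∂F_i/∂v) dv.
  For the x component: f_1(F) = 9*u*v; d F_1 = (3*v) du + (3*u) dv
  For the y component: f_2(F) = 3; d F_2 = (2*v) du + (2*u) dv
Combining and collecting du, dv coefficients:
  coeff of du: 3*v*(9*u*v + 2)
  coeff of dv: 3*u*(9*u*v + 2)
F^* omega = (3*v*(9*u*v + 2)) du + (3*u*(9*u*v + 2)) dv.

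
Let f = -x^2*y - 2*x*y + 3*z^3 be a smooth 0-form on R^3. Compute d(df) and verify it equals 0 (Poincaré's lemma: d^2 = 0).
d(df) = 0

Step 1: df = sum_i (∂f/∂x_i) dx_i = (2*y*(-x - 1)) dx + (x*(-x - 2)) dy + (9*z^2) dz.
Step 2: Apply d again. Using the 1-form formula, the coefficient of dx ∧ dy in d(df) is ∂^2 f/∂x ∂y - ∂^2 f/∂y ∂x = (-2*x - 2) - (-2*x - 2) = 0 (equality of mixed partials for smooth f).
Similarly for dx ∧ dz and dy ∧ dz — all coefficients vanish. So d(df) = 0.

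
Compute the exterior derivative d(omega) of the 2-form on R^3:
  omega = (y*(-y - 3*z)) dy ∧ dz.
d(omega) = 0

For a 2-form omega = sum_{i<j} g_{ij} dx_i ∧ dx_j, the exterior derivative is
  d(omega) = sum_{i<j} d(g_{ij}) ∧ dx_i ∧ dx_j = sum_{i<j, k} (∂g_{ij}/∂x_k) dx_k ∧ dx_i ∧ dx_j.
Expand each term, using dx_k ∧ dx_i ∧ dx_j = sgn(permutation) dx_{(a)} ∧ dx_{(b)} ∧ dx_{(c)} with (a < b < c) sorted:

Collecting like 3-forms: d(omega) = 0.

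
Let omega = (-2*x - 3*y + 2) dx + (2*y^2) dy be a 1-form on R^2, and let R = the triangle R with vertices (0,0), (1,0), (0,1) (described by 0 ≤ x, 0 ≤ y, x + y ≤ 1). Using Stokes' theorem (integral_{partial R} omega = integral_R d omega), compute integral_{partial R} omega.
integral_(partial R) omega = 3/2

Stokes: integral_partial_R omega = integral_R d omega with d omega = (∂Q/∂x - ∂P/∂y) dx ∧ dy.
  ∂Q/∂x = 0
  ∂P/∂y = -3
  integrand = ∂Q/∂x - ∂P/∂y = 3.
Integrating over R: integral_0^1 integral_0^{1-x} (3) dy dx = 3/2.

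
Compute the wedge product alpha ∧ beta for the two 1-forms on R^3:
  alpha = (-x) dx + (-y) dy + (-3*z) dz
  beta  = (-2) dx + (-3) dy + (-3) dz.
alpha ∧ beta = (3*x - 2*y) dx ∧ dy + (3*x - 6*z) dx ∧ dz + (3*y - 9*z) dy ∧ dz

Distribute the wedge, using dx_i ∧ dx_j = -dx_j ∧ dx_i and dx_i ∧ dx_i = 0. For each pair (i, j) with i < j, the coefficient of dx_i ∧ dx_j in alpha ∧ beta is (alpha_i * beta_j - alpha_j * beta_i). Collecting: alpha ∧ beta = (3*x - 2*y) dx ∧ dy + (3*x - 6*z) dx ∧ dz + (3*y - 9*z) dy ∧ dz.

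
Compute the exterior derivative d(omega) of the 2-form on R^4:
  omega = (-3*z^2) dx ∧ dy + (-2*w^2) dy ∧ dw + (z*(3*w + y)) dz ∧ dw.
d(omega) = (-6*z) dx ∧ dy ∧ dz + (z) dy ∧ dz ∧ dw

For a 2-form omega = sum_{i<j} g_{ij} dx_i ∧ dx_j, the exterior derivative is
  d(omega) = sum_{i<j} d(g_{ij}) ∧ dx_i ∧ dx_j = sum_{i<j, k} (∂g_{ij}/∂x_k) dx_k ∧ dx_i ∧ dx_j.
Expand each term, using dx_k ∧ dx_i ∧ dx_j = sgn(permutation) dx_{(a)} ∧ dx_{(b)} ∧ dx_{(c)} with (a < b < c) sorted:
  d(-3*z^2) includes (∂/∂z)(-3*z^2) dz = (-6*z) dz, which multiplied by dx ∧ dy gives (-6*z) dx ∧ dy ∧ dz
  d(z*(3*w + y)) includes (∂/∂y)(z*(3*w + y)) dy = (z) dy, which multiplied by dz ∧ dw gives (z) dy ∧ dz ∧ dw
Collecting like 3-forms: d(omega) = (-6*z) dx ∧ dy ∧ dz + (z) dy ∧ dz ∧ dw.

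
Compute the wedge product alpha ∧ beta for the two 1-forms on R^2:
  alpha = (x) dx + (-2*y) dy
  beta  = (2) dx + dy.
alpha ∧ beta = (x + 4*y) dx ∧ dy

Distribute the wedge, using dx_i ∧ dx_j = -dx_j ∧ dx_i and dx_i ∧ dx_i = 0. For each pair (i, j) with i < j, the coefficient of dx_i ∧ dx_j in alpha ∧ beta is (alpha_i * beta_j - alpha_j * beta_i). Collecting: alpha ∧ beta = (x + 4*y) dx ∧ dy.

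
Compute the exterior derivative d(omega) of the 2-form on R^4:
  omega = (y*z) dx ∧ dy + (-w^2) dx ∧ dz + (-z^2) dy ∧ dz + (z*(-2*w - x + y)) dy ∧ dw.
d(omega) = (y) dx ∧ dy ∧ dz + (-2*w) dx ∧ dz ∧ dw + (-z) dx ∧ dy ∧ dw + (2*w + x - y) dy ∧ dz ∧ dw

For a 2-form omega = sum_{i<j} g_{ij} dx_i ∧ dx_j, the exterior derivative is
  d(omega) = sum_{i<j} d(g_{ij}) ∧ dx_i ∧ dx_j = sum_{i<j, k} (∂g_{ij}/∂x_k) dx_k ∧ dx_i ∧ dx_j.
Expand each term, using dx_k ∧ dx_i ∧ dx_j = sgn(permutation) dx_{(a)} ∧ dx_{(b)} ∧ dx_{(c)} with (a < b < c) sorted:
  d(y*z) includes (∂/∂z)(y*z) dz = (y) dz, which multiplied by dx ∧ dy gives (y) dx ∧ dy ∧ dz
  d(-w^2) includes (∂/∂w)(-w^2) dw = (-2*w) dw, which multiplied by dx ∧ dz gives (-2*w) dx ∧ dz ∧ dw
  d(z*(-2*w - x + y)) includes (∂/∂x)(z*(-2*w - x + y)) dx = (-z) dx, which multiplied by dy ∧ dw gives (-z) dx ∧ dy ∧ dw
  d(z*(-2*w - x + y)) includes (∂/∂z)(z*(-2*w - x + y)) dz = (-2*w - x + y) dz, which multiplied by dy ∧ dw gives (2*w + x - y) dy ∧ dz ∧ dw
Collecting like 3-forms: d(omega) = (y) dx ∧ dy ∧ dz + (-2*w) dx ∧ dz ∧ dw + (-z) dx ∧ dy ∧ dw + (2*w + x - y) dy ∧ dz ∧ dw.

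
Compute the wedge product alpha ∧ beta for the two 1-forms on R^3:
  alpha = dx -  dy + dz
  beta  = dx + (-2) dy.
alpha ∧ beta = (-1) dx ∧ dy + (-1) dx ∧ dz + (2) dy ∧ dz

Distribute the wedge, using dx_i ∧ dx_j = -dx_j ∧ dx_i and dx_i ∧ dx_i = 0. For each pair (i, j) with i < j, the coefficient of dx_i ∧ dx_j in alpha ∧ beta is (alpha_i * beta_j - alpha_j * beta_i). Collecting: alpha ∧ beta = (-1) dx ∧ dy + (-1) dx ∧ dz + (2) dy ∧ dz.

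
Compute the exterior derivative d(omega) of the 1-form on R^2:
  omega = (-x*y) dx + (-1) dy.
d(omega) = (x) dx ∧ dy

For a 1-form omega = sum_i f_i dx_i, the exterior derivative is
  d(omega) = sum_{i < j} (∂f_j/∂x_i - ∂f_i/∂x_j) dx_i ∧ dx_j.
  coefficient of dx ∧ dy: ∂f_2/∂x - ∂f_1/∂y = ∂(-1)/∂x - ∂(-x*y)/∂y = x
Assembling: d(omega) = (x) dx ∧ dy.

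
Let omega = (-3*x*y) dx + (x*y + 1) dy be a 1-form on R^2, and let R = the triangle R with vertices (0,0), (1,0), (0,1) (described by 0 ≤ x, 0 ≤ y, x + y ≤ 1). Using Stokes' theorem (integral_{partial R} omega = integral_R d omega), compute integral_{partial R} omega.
integral_(partial R) omega = 2/3

Stokes: integral_partial_R omega = integral_R d omega with d omega = (∂Q/∂x - ∂P/∂y) dx ∧ dy.
  ∂Q/∂x = y
  ∂P/∂y = -3*x
  integrand = ∂Q/∂x - ∂P/∂y = 3*x + y.
Integrating over R: integral_0^1 integral_0^{1-x} (3*x + y) dy dx = 2/3.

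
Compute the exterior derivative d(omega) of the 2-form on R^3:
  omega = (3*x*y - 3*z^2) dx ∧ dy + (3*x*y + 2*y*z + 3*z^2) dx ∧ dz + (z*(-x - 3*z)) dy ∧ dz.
d(omega) = (-3*x - 9*z) dx ∧ dy ∧ dz

For a 2-form omega = sum_{i<j} g_{ij} dx_i ∧ dx_j, the exterior derivative is
  d(omega) = sum_{i<j} d(g_{ij}) ∧ dx_i ∧ dx_j = sum_{i<j, k} (∂g_{ij}/∂x_k) dx_k ∧ dx_i ∧ dx_j.
Expand each term, using dx_k ∧ dx_i ∧ dx_j = sgn(permutation) dx_{(a)} ∧ dx_{(b)} ∧ dx_{(c)} with (a < b < c) sorted:
  d(3*x*y - 3*z^2) includes (∂/∂z)(3*x*y - 3*z^2) dz = (-6*z) dz, which multiplied by dx ∧ dy gives (-6*z) dx ∧ dy ∧ dz
  d(3*x*y + 2*y*z + 3*z^2) includes (∂/∂y)(3*x*y + 2*y*z + 3*z^2) dy = (3*x + 2*z) dy, which multiplied by dx ∧ dz gives (-3*x - 2*z) dx ∧ dy ∧ dz
  d(z*(-x - 3*z)) includes (∂/∂x)(z*(-x - 3*z)) dx = (-z) dx, which multiplied by dy ∧ dz gives (-z) dx ∧ dy ∧ dz
Collecting like 3-forms: d(omega) = (-3*x - 9*z) dx ∧ dy ∧ dz.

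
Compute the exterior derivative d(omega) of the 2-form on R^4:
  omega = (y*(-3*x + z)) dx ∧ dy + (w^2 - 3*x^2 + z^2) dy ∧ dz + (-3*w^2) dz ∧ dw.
d(omega) = (-6*x + y) dx ∧ dy ∧ dz + (2*w) dy ∧ dz ∧ dw

For a 2-form omega = sum_{i<j} g_{ij} dx_i ∧ dx_j, the exterior derivative is
  d(omega) = sum_{i<j} d(g_{ij}) ∧ dx_i ∧ dx_j = sum_{i<j, k} (∂g_{ij}/∂x_k) dx_k ∧ dx_i ∧ dx_j.
Expand each term, using dx_k ∧ dx_i ∧ dx_j = sgn(permutation) dx_{(a)} ∧ dx_{(b)} ∧ dx_{(c)} with (a < b < c) sorted:
  d(y*(-3*x + z)) includes (∂/∂z)(y*(-3*x + z)) dz = (y) dz, which multiplied by dx ∧ dy gives (y) dx ∧ dy ∧ dz
  d(w^2 - 3*x^2 + z^2) includes (∂/∂x)(w^2 - 3*x^2 + z^2) dx = (-6*x) dx, which multiplied by dy ∧ dz gives (-6*x) dx ∧ dy ∧ dz
  d(w^2 - 3*x^2 + z^2) includes (∂/∂w)(w^2 - 3*x^2 + z^2) dw = (2*w) dw, which multiplied by dy ∧ dz gives (2*w) dy ∧ dz ∧ dw
Collecting like 3-forms: d(omega) = (-6*x + y) dx ∧ dy ∧ dz + (2*w) dy ∧ dz ∧ dw.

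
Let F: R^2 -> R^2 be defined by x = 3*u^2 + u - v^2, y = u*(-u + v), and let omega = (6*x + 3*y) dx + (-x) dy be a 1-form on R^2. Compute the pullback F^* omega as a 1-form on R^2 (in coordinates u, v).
F^* omega = (96*u^3 + 15*u^2*v + 53*u^2 - 38*u*v^2 + 2*u*v + 6*u + v^3 - 6*v^2) du + (-3*u^3 - 30*u^2*v - u^2 - 5*u*v^2 - 12*u*v + 12*v^3) dv

Using F^*(f dg) = (f ∘ F) d(g ∘ F), substitute each coordinate x_i by F_i(u, v) in f_i, and replace dx_i by d F_i = (∂F_i/∂u) du + (∂F_i/∂v) dv.
  For the x component: f_1(F) = 15*u^2 + 3*u*v + 6*u - 6*v^2; d F_1 = (6*u + 1) du + (-2*v) dv
  For the y component: f_2(F) = -3*u^2 - u + v^2; d F_2 = (-2*u + v) du + (u) dv
Combining and collecting du, dv coefficients:
  coeff of du: 96*u^3 + 15*u^2*v + 53*u^2 - 38*u*v^2 + 2*u*v + 6*u + v^3 - 6*v^2
  coeff of dv: -3*u^3 - 30*u^2*v - u^2 - 5*u*v^2 - 12*u*v + 12*v^3
F^* omega = (96*u^3 + 15*u^2*v + 53*u^2 - 38*u*v^2 + 2*u*v + 6*u + v^3 - 6*v^2) du + (-3*u^3 - 30*u^2*v - u^2 - 5*u*v^2 - 12*u*v + 12*v^3) dv.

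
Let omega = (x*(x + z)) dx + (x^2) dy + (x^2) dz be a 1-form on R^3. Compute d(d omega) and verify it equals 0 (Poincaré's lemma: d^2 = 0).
d(d omega) = 0

Step 1: d omega = sum_{i<j} (∂f_j/∂x_i - ∂f_i/∂x_j) dx_i ∧ dx_j:
  coeff of dx ∧ dy: 2*x
  coeff of dx ∧ dz: x
  coeff of dy ∧ dz: 0
Step 2: Apply d again to each 2-form coefficient. The only possible 3-form in R^3 is dx ∧ dy ∧ dz, with coefficient
  ∂(coeff of dy∧dz)/∂x - ∂(coeff of dx∧dz)/∂y + ∂(coeff of dx∧dy)/∂z
  = ∂/∂x (0) - ∂/∂y (x) + ∂/∂z (2*x).
Each of these terms simplifies to sums of mixed partials that cancel in pairs. The result is 0 (by equality of mixed partials for smooth functions — Schwarz / Clairaut).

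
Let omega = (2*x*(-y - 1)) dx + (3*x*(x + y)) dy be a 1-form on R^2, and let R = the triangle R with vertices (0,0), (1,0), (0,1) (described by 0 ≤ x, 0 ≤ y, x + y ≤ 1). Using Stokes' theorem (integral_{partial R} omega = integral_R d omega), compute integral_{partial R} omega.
integral_(partial R) omega = 11/6

Stokes: integral_partial_R omega = integral_R d omega with d omega = (∂Q/∂x - ∂P/∂y) dx ∧ dy.
  ∂Q/∂x = 6*x + 3*y
  ∂P/∂y = -2*x
  integrand = ∂Q/∂x - ∂P/∂y = 8*x + 3*y.
Integrating over R: integral_0^1 integral_0^{1-x} (8*x + 3*y) dy dx = 11/6.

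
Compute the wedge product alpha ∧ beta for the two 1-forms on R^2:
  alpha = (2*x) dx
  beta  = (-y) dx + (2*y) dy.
alpha ∧ beta = (4*x*y) dx ∧ dy

Distribute the wedge, using dx_i ∧ dx_j = -dx_j ∧ dx_i and dx_i ∧ dx_i = 0. For each pair (i, j) with i < j, the coefficient of dx_i ∧ dx_j in alpha ∧ beta is (alpha_i * beta_j - alpha_j * beta_i). Collecting: alpha ∧ beta = (4*x*y) dx ∧ dy.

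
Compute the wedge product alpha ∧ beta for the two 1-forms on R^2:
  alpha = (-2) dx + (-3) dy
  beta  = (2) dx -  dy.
alpha ∧ beta = (8) dx ∧ dy

Distribute the wedge, using dx_i ∧ dx_j = -dx_j ∧ dx_i and dx_i ∧ dx_i = 0. For each pair (i, j) with i < j, the coefficient of dx_i ∧ dx_j in alpha ∧ beta is (alpha_i * beta_j - alpha_j * beta_i). Collecting: alpha ∧ beta = (8) dx ∧ dy.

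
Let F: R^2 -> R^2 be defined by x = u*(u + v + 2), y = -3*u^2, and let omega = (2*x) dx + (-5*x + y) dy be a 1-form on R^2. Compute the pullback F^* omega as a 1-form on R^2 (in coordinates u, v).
F^* omega = (2*u*(26*u^2 + 18*u*v + 36*u + v^2 + 4*v + 4)) du + (2*u^2*(u + v + 2)) dv

Using F^*(f dg) = (f ∘ F) d(g ∘ F), substitute each coordinate x_i by F_i(u, v) in f_i, and replace dx_i by d F_i = (∂F_i/∂u) du + (∂F_i/∂v) dv.
  For the x component: f_1(F) = 2*u*(u + v + 2); d F_1 = (2*u + v + 2) du + (u) dv
  For the y component: f_2(F) = u*(-8*u - 5*v - 10); d F_2 = (-6*u) du + (0) dv
Combining and collecting du, dv coefficients:
  coeff of du: 2*u*(26*u^2 + 18*u*v + 36*u + v^2 + 4*v + 4)
  coeff of dv: 2*u^2*(u + v + 2)
F^* omega = (2*u*(26*u^2 + 18*u*v + 36*u + v^2 + 4*v + 4)) du + (2*u^2*(u + v + 2)) dv.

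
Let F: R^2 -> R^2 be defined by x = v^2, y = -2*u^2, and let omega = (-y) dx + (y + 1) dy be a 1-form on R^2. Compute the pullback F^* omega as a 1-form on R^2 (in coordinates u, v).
F^* omega = (8*u^3 - 4*u) du + (4*u^2*v) dv

Using F^*(f dg) = (f ∘ F) d(g ∘ F), substitute each coordinate x_i by F_i(u, v) in f_i, and replace dx_i by d F_i = (∂F_i/∂u) du + (∂F_i/∂v) dv.
  For the x component: f_1(F) = 2*u^2; d F_1 = (0) du + (2*v) dv
  For the y component: f_2(F) = 1 - 2*u^2; d F_2 = (-4*u) du + (0) dv
Combining and collecting du, dv coefficients:
  coeff of du: 8*u^3 - 4*u
  coeff of dv: 4*u^2*v
F^* omega = (8*u^3 - 4*u) du + (4*u^2*v) dv.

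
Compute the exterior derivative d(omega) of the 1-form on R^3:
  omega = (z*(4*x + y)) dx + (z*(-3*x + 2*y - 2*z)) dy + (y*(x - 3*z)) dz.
d(omega) = (-4*z) dx ∧ dy + (-4*x) dx ∧ dz + (4*x - 2*y + z) dy ∧ dz

For a 1-form omega = sum_i f_i dx_i, the exterior derivative is
  d(omega) = sum_{i < j} (∂f_j/∂x_i - ∂f_i/∂x_j) dx_i ∧ dx_j.
  coefficient of dx ∧ dy: ∂f_2/∂x - ∂f_1/∂y = ∂(z*(-3*x + 2*y - 2*z))/∂x - ∂(z*(4*x + y))/∂y = -4*z
  coefficient of dx ∧ dz: ∂f_3/∂x - ∂f_1/∂z = ∂(y*(x - 3*z))/∂x - ∂(z*(4*x + y))/∂z = -4*x
  coefficient of dy ∧ dz: ∂f_3/∂y - ∂f_2/∂z = ∂(y*(x - 3*z))/∂y - ∂(z*(-3*x + 2*y - 2*z))/∂z = 4*x - 2*y + z
Assembling: d(omega) = (-4*z) dx ∧ dy + (-4*x) dx ∧ dz + (4*x - 2*y + z) dy ∧ dz.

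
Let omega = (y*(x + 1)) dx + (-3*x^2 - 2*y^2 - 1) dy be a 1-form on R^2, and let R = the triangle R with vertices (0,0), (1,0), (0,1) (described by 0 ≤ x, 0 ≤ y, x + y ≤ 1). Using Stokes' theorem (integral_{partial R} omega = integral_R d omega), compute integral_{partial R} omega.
integral_(partial R) omega = -5/3

Stokes: integral_partial_R omega = integral_R d omega with d omega = (∂Q/∂x - ∂P/∂y) dx ∧ dy.
  ∂Q/∂x = -6*x
  ∂P/∂y = x + 1
  integrand = ∂Q/∂x - ∂P/∂y = -7*x - 1.
Integrating over R: integral_0^1 integral_0^{1-x} (-7*x - 1) dy dx = -5/3.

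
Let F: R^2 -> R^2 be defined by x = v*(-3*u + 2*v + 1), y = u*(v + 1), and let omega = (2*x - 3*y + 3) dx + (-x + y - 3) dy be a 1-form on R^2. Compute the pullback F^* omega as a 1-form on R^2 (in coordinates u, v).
F^* omega = (31*u*v^2 + 14*u*v + u - 14*v^3 - 9*v^2 - 13*v - 3) du + (31*u^2*v + 10*u^2 - 50*u*v^2 - 28*u*v - 15*u + 16*v^3 + 12*v^2 + 14*v + 3) dv

Using F^*(f dg) = (f ∘ F) d(g ∘ F), substitute each coordinate x_i by F_i(u, v) in f_i, and replace dx_i by d F_i = (∂F_i/∂u) du + (∂F_i/∂v) dv.
  For the x component: f_1(F) = -9*u*v - 3*u + 4*v^2 + 2*v + 3; d F_1 = (-3*v) du + (-3*u + 4*v + 1) dv
  For the y component: f_2(F) = 4*u*v + u - 2*v^2 - v - 3; d F_2 = (v + 1) du + (u) dv
Combining and collecting du, dv coefficients:
  coeff of du: 31*u*v^2 + 14*u*v + u - 14*v^3 - 9*v^2 - 13*v - 3
  coeff of dv: 31*u^2*v + 10*u^2 - 50*u*v^2 - 28*u*v - 15*u + 16*v^3 + 12*v^2 + 14*v + 3
F^* omega = (31*u*v^2 + 14*u*v + u - 14*v^3 - 9*v^2 - 13*v - 3) du + (31*u^2*v + 10*u^2 - 50*u*v^2 - 28*u*v - 15*u + 16*v^3 + 12*v^2 + 14*v + 3) dv.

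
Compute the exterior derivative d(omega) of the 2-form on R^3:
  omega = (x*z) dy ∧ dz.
d(omega) = (z) dx ∧ dy ∧ dz

For a 2-form omega = sum_{i<j} g_{ij} dx_i ∧ dx_j, the exterior derivative is
  d(omega) = sum_{i<j} d(g_{ij}) ∧ dx_i ∧ dx_j = sum_{i<j, k} (∂g_{ij}/∂x_k) dx_k ∧ dx_i ∧ dx_j.
Expand each term, using dx_k ∧ dx_i ∧ dx_j = sgn(permutation) dx_{(a)} ∧ dx_{(b)} ∧ dx_{(c)} with (a < b < c) sorted:
  d(x*z) includes (∂/∂x)(x*z) dx = (z) dx, which multiplied by dy ∧ dz gives (z) dx ∧ dy ∧ dz
Collecting like 3-forms: d(omega) = (z) dx ∧ dy ∧ dz.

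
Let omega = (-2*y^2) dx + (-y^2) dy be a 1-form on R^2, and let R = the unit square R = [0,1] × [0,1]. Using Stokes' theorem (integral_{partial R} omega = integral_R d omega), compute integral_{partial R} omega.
integral_(partial R) omega = 2

Stokes: integral_partial_R omega = integral_R d omega with d omega = (∂Q/∂x - ∂P/∂y) dx ∧ dy.
  ∂Q/∂x = 0
  ∂P/∂y = -4*y
  integrand = ∂Q/∂x - ∂P/∂y = 4*y.
Integrating over R: integral_0^1 integral_0^1 (4*y) dx dy = 2.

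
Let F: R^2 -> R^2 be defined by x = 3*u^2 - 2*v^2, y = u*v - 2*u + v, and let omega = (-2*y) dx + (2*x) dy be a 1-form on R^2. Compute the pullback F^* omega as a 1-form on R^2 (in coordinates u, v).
F^* omega = (-6*u^2*v + 12*u^2 - 12*u*v - 4*v^3 + 8*v^2) du + (6*u^3 + 6*u^2 + 4*u*v^2 - 16*u*v + 4*v^2) dv

Using F^*(f dg) = (f ∘ F) d(g ∘ F), substitute each coordinate x_i by F_i(u, v) in f_i, and replace dx_i by d F_i = (∂F_i/∂u) du + (∂F_i/∂v) dv.
  For the x component: f_1(F) = -2*u*v + 4*u - 2*v; d F_1 = (6*u) du + (-4*v) dv
  For the y component: f_2(F) = 6*u^2 - 4*v^2; d F_2 = (v - 2) du + (u + 1) dv
Combining and collecting du, dv coefficients:
  coeff of du: -6*u^2*v + 12*u^2 - 12*u*v - 4*v^3 + 8*v^2
  coeff of dv: 6*u^3 + 6*u^2 + 4*u*v^2 - 16*u*v + 4*v^2
F^* omega = (-6*u^2*v + 12*u^2 - 12*u*v - 4*v^3 + 8*v^2) du + (6*u^3 + 6*u^2 + 4*u*v^2 - 16*u*v + 4*v^2) dv.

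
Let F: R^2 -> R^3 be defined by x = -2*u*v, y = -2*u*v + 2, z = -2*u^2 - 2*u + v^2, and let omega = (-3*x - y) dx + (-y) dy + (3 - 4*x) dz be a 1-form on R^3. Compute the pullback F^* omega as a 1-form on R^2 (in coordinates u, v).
F^* omega = (-32*u^2*v - 20*u*v^2 - 16*u*v - 12*u + 8*v - 6) du + (-20*u^2*v + 16*u*v^2 + 8*u + 6*v) dv

Using F^*(f dg) = (f ∘ F) d(g ∘ F), substitute each coordinate x_i by F_i(u, v) in f_i, and replace dx_i by d F_i = (∂F_i/∂u) du + (∂F_i/∂v) dv.
  For the x component: f_1(F) = 8*u*v - 2; d F_1 = (-2*v) du + (-2*u) dv
  For the y component: f_2(F) = 2*u*v - 2; d F_2 = (-2*v) du + (-2*u) dv
  For the z component: f_3(F) = 8*u*v + 3; d F_3 = (-4*u - 2) du + (2*v) dv
Combining and collecting du, dv coefficients:
  coeff of du: -32*u^2*v - 20*u*v^2 - 16*u*v - 12*u + 8*v - 6
  coeff of dv: -20*u^2*v + 16*u*v^2 + 8*u + 6*v
F^* omega = (-32*u^2*v - 20*u*v^2 - 16*u*v - 12*u + 8*v - 6) du + (-20*u^2*v + 16*u*v^2 + 8*u + 6*v) dv.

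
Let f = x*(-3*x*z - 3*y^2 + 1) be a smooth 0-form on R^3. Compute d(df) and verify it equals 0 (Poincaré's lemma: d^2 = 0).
d(df) = 0

Step 1: df = sum_i (∂f/∂x_i) dx_i = (-6*x*z - 3*y^2 + 1) dx + (-6*x*y) dy + (-3*x^2) dz.
Step 2: Apply d again. Using the 1-form formula, the coefficient of dx ∧ dy in d(df) is ∂^2 f/∂x ∂y - ∂^2 f/∂y ∂x = (-6*y) - (-6*y) = 0 (equality of mixed partials for smooth f).
Similarly for dx ∧ dz and dy ∧ dz — all coefficients vanish. So d(df) = 0.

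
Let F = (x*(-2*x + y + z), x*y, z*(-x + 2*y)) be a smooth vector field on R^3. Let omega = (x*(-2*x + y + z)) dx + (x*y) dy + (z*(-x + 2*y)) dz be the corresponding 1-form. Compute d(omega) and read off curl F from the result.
d(omega) = (2*z) dy ∧ dz + (x + z) dz ∧ dx + (-x + y) dx ∧ dy; curl F = (2*z, x + z, -x + y)

d omega = sum_{i<j} (∂f_j/∂x_i - ∂f_i/∂x_j) dx_i ∧ dx_j. Under the identification (dy ∧ dz, dz ∧ dx, dx ∧ dy) ↔ (e_x, e_y, e_z), the coefficients are exactly the components of curl F. Compute:
  ∂R/∂y - ∂Q/∂z = (2*z) - (0) = 2*z
  ∂P/∂z - ∂R/∂x = (x) - (-z) = x + z
  ∂Q/∂x - ∂P/∂y = (y) - (x) = -x + y.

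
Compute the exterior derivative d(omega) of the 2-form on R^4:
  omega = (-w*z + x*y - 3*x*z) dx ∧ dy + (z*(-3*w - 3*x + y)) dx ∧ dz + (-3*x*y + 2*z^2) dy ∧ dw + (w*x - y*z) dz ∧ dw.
d(omega) = (-w - 3*x - z) dx ∧ dy ∧ dz + (-3*y - z) dx ∧ dy ∧ dw + (w - 3*z) dx ∧ dz ∧ dw + (-5*z) dy ∧ dz ∧ dw

For a 2-form omega = sum_{i<j} g_{ij} dx_i ∧ dx_j, the exterior derivative is
  d(omega) = sum_{i<j} d(g_{ij}) ∧ dx_i ∧ dx_j = sum_{i<j, k} (∂g_{ij}/∂x_k) dx_k ∧ dx_i ∧ dx_j.
Expand each term, using dx_k ∧ dx_i ∧ dx_j = sgn(permutation) dx_{(a)} ∧ dx_{(b)} ∧ dx_{(c)} with (a < b < c) sorted:
  d(-w*z + x*y - 3*x*z) includes (∂/∂z)(-w*z + x*y - 3*x*z) dz = (-w - 3*x) dz, which multiplied by dx ∧ dy gives (-w - 3*x) dx ∧ dy ∧ dz
  d(-w*z + x*y - 3*x*z) includes (∂/∂w)(-w*z + x*y - 3*x*z) dw = (-z) dw, which multiplied by dx ∧ dy gives (-z) dx ∧ dy ∧ dw
  d(z*(-3*w - 3*x + y)) includes (∂/∂y)(z*(-3*w - 3*x + y)) dy = (z) dy, which multiplied by dx ∧ dz gives (-z) dx ∧ dy ∧ dz
  d(z*(-3*w - 3*x + y)) includes (∂/∂w)(z*(-3*w - 3*x + y)) dw = (-3*z) dw, which multiplied by dx ∧ dz gives (-3*z) dx ∧ dz ∧ dw
  d(-3*x*y + 2*z^2) includes (∂/∂x)(-3*x*y + 2*z^2) dx = (-3*y) dx, which multiplied by dy ∧ dw gives (-3*y) dx ∧ dy ∧ dw
  d(-3*x*y + 2*z^2) includes (∂/∂z)(-3*x*y + 2*z^2) dz = (4*z) dz, which multiplied by dy ∧ dw gives (-4*z) dy ∧ dz ∧ dw
  d(w*x - y*z) includes (∂/∂x)(w*x - y*z) dx = (w) dx, which multiplied by dz ∧ dw gives (w) dx ∧ dz ∧ dw
  d(w*x - y*z) includes (∂/∂y)(w*x - y*z) dy = (-z) dy, which multiplied by dz ∧ dw gives (-z) dy ∧ dz ∧ dw
Collecting like 3-forms: d(omega) = (-w - 3*x - z) dx ∧ dy ∧ dz + (-3*y - z) dx ∧ dy ∧ dw + (w - 3*z) dx ∧ dz ∧ dw + (-5*z) dy ∧ dz ∧ dw.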